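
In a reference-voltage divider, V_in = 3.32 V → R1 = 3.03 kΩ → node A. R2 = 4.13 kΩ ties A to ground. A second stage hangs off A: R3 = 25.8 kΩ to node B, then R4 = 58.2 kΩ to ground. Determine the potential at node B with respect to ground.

V_B ≈ 1.30 V

Node A sees R2 in parallel with the series input of stage 2, R3 + R4 = 84.00 kΩ.
Effective lower resistance at A: R2 ‖ 84.00 = 3.936 kΩ.
So V_A = 3.32 × 0.5651 = 1.876 V.
V_B = V_A × 0.6929 = 1.300 V.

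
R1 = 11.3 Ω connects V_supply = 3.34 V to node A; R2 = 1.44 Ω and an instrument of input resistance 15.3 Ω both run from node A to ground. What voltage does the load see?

R2 ‖ R_L = (1.44 × 15.3)/(1.44 + 15.3) = 1.316 Ω.
Then V_out = V_supply · R2'/(R1 + R2') = 3.34 × 1.316/12.62 = 0.3484 V.

V_out ≈ 0.348 V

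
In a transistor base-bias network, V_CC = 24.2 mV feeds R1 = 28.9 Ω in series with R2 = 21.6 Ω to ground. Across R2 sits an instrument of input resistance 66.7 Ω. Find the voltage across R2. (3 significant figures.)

V_out ≈ 8.73 mV

R2 ‖ R_L = (21.6 × 66.7)/(21.6 + 66.7) = 16.32 Ω.
Voltage divider with the loaded lower leg: V_out = 24.2 × 16.32/(28.9 + 16.32) = 24.2 × 0.3608 = 8.733 mV.
(Unloaded it would be 10.4 mV; the load pulls it down.)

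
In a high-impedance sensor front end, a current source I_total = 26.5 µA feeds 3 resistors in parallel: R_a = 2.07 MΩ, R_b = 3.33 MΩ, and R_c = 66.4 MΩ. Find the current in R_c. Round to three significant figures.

Conductances: ΣG = 1/2.07 + 1/3.33 + 1/66.4 = 0.7985 (1/MΩ).
R_c takes the fraction G_k/ΣG = 0.01506/0.7985 = 0.01886, so I = 26.5 × 0.01886 = 0.4998 µA.

I ≈ 0.500 µA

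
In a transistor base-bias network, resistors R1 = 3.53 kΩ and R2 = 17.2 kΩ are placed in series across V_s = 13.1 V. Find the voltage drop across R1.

V ≈ 2.23 V

Series total: ΣR = 3.53 + 17.2 = 20.73 kΩ.
Voltage divider: V = V_s · (3.530 / 20.73) = 13.1 × 0.1703 = 2.231 V.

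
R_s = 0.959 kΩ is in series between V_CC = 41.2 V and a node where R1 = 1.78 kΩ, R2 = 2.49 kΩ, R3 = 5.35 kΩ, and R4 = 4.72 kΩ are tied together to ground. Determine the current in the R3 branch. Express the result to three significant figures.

I ≈ 3.34 mA

Equivalent of the parallel group: R_p = 0.7341 kΩ.
Node voltage V_A = V_CC · R_p/(R_s + R_p) = 41.2 × 0.4336 = 17.86 V.
I(R3) = V_A / R3 = 17.86/5.35 = 3.339 mA.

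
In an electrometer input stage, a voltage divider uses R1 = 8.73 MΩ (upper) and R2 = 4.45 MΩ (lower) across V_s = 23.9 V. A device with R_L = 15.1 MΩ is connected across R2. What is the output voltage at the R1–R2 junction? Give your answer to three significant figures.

V_out ≈ 6.75 V

R2 ‖ R_L = (4.45 × 15.1)/(4.45 + 15.1) = 3.437 MΩ.
Then V_out = V_s · R2'/(R1 + R2') = 23.9 × 3.437/12.17 = 6.752 V.
(Unloaded it would be 8.07 V; the load pulls it down.)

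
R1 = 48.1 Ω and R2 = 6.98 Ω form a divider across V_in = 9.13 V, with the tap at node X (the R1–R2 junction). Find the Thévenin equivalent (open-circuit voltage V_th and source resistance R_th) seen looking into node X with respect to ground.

With X open, the divider is unloaded: V_th = 9.13 × 6.98/55.08 = 1.157 V.
With V_in suppressed (replaced by a short), R_th = R1 ‖ R2 = (48.10 × 6.98)/(48.10 + 6.98) = 6.095 Ω.

V_th ≈ 1.16 V, R_th ≈ 6.10 Ω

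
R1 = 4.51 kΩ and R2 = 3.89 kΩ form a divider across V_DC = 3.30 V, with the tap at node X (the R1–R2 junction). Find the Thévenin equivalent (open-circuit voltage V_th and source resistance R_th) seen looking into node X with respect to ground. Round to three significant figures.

With X open, the divider is unloaded: V_th = 3.30 × 3.89/8.400 = 1.528 V.
Zeroing V_DC shorts the top of R1 to ground, so R_th = R1 ‖ R2 = 2.089 kΩ.

V_th ≈ 1.53 V, R_th ≈ 2.09 kΩ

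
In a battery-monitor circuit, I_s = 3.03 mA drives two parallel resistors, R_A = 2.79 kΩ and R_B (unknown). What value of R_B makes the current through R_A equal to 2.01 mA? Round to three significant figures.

R_B ≈ 5.50 kΩ

The fraction through R_A equals R_B/(R_A+R_B).
With f = 0.6634, R_B = R_A · f/(1−f) = 2.79 × 1.971 = 5.498 kΩ.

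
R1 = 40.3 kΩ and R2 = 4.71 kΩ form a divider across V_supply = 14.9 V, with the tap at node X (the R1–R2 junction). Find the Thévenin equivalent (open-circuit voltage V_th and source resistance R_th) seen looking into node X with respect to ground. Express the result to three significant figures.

V_th is the unloaded tap voltage: V_supply · R2/(R1+R2) = 14.9 × 0.1046 = 1.559 V.
With V_supply suppressed (replaced by a short), R_th = R1 ‖ R2 = (40.30 × 4.71)/(40.30 + 4.71) = 4.217 kΩ.

V_th ≈ 1.56 V, R_th ≈ 4.22 kΩ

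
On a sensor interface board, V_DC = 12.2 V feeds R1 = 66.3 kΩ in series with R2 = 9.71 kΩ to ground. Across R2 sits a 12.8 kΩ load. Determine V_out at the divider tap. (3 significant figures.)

First combine the lower leg with the load: R2 ‖ R_L = 5.521 kΩ.
Now apply the divider: V_out = 12.2 × 0.07688 = 0.9379 V.

V_out ≈ 0.938 V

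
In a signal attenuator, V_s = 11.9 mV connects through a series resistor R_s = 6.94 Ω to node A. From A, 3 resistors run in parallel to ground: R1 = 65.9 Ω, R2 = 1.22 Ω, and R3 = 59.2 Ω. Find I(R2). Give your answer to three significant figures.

Combine the parallel branches: R_p = (1/65.9 + 1/1.22 + 1/59.2)⁻¹ = 1.174 Ω.
Node voltage V_A = V_s · R_p/(R_s + R_p) = 11.9 × 0.1447 = 1.722 mV.
Branch current I = V_A/R2 = 1.722/1.22 = 1.411 mA.

I ≈ 1.41 mA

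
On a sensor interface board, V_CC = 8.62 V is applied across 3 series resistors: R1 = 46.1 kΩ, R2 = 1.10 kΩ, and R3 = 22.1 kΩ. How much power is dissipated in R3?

The common current is I = 8.62/69.30 = 0.1244 mA.
P = I²R = 0.01547 × 22.1 = 0.3419 mW.

P ≈ 0.342 mW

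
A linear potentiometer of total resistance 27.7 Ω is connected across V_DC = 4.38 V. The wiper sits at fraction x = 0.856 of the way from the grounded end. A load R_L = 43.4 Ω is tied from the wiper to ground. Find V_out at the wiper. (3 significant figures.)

Split the track: R_lower = x·R_p = 23.71 Ω, R_upper = (1−x)·R_p = 3.989 Ω.
Lower segment in parallel with the load: 23.71 ‖ 43.4 = 15.33 Ω.
V_out = 4.38 × 15.33/(3.989 + 15.33) = 3.476 V.

V_out ≈ 3.48 V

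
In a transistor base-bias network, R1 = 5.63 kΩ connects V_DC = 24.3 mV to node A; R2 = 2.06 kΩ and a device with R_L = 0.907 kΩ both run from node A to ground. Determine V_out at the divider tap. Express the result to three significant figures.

R2 ‖ R_L = (2.06 × 0.907)/(2.06 + 0.907) = 0.6297 kΩ.
Then V_out = V_DC · R2'/(R1 + R2') = 24.3 × 0.6297/6.260 = 2.445 mV.

V_out ≈ 2.44 mV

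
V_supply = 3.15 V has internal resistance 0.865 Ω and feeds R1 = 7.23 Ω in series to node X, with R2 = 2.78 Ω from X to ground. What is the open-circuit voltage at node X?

V_th ≈ 0.805 V

R1' = 0.865 + 7.23 = 8.095 Ω (source resistance + R1).
Open-circuit (no load on X): V_th = V_supply · R2/(R1' + R2) = 3.15 × 2.78/(8.095 + 2.78) = 0.8052 V.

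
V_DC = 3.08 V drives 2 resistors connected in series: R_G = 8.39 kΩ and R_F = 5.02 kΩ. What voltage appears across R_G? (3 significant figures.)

V ≈ 1.93 V

Total series resistance ΣR = 8.39 + 5.02 = 13.41 kΩ.
By the voltage-divider rule, V = 3.08 × 8.390/13.41 = 1.927 V.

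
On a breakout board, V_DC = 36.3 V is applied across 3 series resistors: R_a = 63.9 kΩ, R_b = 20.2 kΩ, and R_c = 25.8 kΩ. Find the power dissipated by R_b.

P ≈ 2.20 mW

The common current is I = 36.3/109.9 = 0.3303 mA.
P = I²R = 0.1091 × 20.2 = 2.204 mW.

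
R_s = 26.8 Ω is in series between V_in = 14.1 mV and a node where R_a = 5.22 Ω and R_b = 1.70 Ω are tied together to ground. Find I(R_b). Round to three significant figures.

Combine the parallel branches: R_p = (1/5.22 + 1/1.70)⁻¹ = 1.282 Ω.
Node voltage V_A = V_in · R_p/(R_s + R_p) = 14.1 × 0.04566 = 0.6439 mV.
Branch current I = V_A/R_b = 0.6439/1.70 = 0.3787 mA.

I ≈ 0.379 mA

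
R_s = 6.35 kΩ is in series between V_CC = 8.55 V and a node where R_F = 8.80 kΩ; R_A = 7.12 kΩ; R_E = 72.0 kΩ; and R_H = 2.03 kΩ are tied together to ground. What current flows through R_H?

Combine the parallel branches: R_p = (1/8.80 + 1/7.12 + 1/72.0 + 1/2.03)⁻¹ = 1.315 kΩ.
V_A by voltage divider: V_A = 8.55 × 1.315/(6.35 + 1.315) = 1.467 V.
I(R_H) = V_A / R_H = 1.467/2.03 = 0.7225 mA.

I ≈ 0.722 mA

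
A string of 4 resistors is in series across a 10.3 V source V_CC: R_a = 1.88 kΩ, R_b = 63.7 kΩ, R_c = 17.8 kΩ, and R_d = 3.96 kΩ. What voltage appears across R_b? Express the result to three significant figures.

Total series resistance ΣR = 1.88 + 63.7 + 17.8 + 3.96 = 87.34 kΩ.
Voltage divider: V = V_CC · (63.70 / 87.34) = 10.3 × 0.7293 = 7.512 V.

V ≈ 7.51 V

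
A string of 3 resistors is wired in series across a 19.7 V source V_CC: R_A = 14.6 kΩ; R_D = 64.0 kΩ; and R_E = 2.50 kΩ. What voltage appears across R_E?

ΣR = 14.6 + 64.0 + 2.50 = 81.10 kΩ.
V = V_CC · R/ΣR = 19.7 × 0.03083 = 0.6073 V.

V ≈ 0.607 V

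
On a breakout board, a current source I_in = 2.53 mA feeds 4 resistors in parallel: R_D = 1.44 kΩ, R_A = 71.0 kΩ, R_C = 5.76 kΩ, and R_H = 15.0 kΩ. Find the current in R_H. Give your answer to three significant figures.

ΣG = 1/1.44 + 1/71.0 + 1/5.76 + 1/15.0 = 0.9488.
By the current-divider rule, I = I_in · G_k/ΣG = 2.53 × 0.07026 = 0.1778 mA.

I ≈ 0.178 mA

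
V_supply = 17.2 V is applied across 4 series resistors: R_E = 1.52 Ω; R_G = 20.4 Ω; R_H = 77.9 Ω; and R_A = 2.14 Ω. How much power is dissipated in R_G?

P ≈ 0.581 W

ΣR = 102.0 Ω → I = 17.2/102.0 = 0.1687 A.
V(R_G) = I·R = 3.441 V; P = V·I = 3.441 × 0.1687 = 0.5805 W.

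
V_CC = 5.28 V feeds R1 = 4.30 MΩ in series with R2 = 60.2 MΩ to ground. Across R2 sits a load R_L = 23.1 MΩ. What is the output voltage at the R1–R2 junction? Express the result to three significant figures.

R2 ‖ R_L = (60.2 × 23.1)/(60.2 + 23.1) = 16.69 MΩ.
Voltage divider with the loaded lower leg: V_out = 5.28 × 16.69/(4.30 + 16.69) = 5.28 × 0.7952 = 4.199 V.

V_out ≈ 4.20 V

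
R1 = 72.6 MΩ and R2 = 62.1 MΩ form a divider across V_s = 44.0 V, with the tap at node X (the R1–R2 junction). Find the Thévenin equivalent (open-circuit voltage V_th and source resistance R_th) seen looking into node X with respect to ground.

With X open, the divider is unloaded: V_th = 44.0 × 62.1/134.7 = 20.29 V.
Looking into X with the source shorted: R_th = R1·R2/(R1+R2) = 72.60 × 62.1/134.7 = 33.47 MΩ.

V_th ≈ 20.3 V, R_th ≈ 33.5 MΩ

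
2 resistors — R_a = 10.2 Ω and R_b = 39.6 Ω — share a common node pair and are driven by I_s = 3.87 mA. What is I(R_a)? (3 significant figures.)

For two parallel branches, I_k = I_s · (other R)/(sum of R).
I(R_a) = 3.87 × 39.6/(10.2 + 39.6) = 3.87 × 0.7952 = 3.077 mA.

I ≈ 3.08 mA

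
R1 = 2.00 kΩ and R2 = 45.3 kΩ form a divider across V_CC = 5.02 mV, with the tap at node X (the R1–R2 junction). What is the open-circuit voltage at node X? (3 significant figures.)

With X open, the divider is unloaded: V_th = 5.02 × 45.3/47.30 = 4.808 mV.

V_th ≈ 4.81 mV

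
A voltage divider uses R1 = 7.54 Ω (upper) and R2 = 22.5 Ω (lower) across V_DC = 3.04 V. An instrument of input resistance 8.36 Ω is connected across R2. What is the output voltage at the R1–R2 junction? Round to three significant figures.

V_out ≈ 1.36 V

R2 ‖ R_L = (22.5 × 8.36)/(22.5 + 8.36) = 6.095 Ω.
Now apply the divider: V_out = 3.04 × 0.4470 = 1.359 V.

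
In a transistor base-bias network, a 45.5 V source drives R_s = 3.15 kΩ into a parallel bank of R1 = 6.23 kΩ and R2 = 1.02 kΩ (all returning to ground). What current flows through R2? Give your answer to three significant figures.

I ≈ 9.71 mA

Equivalent of the parallel group: R_p = 0.8765 kΩ.
Node voltage V_A = V_CC · R_p/(R_s + R_p) = 45.5 × 0.2177 = 9.905 V.
I(R2) = V_A / R2 = 9.905/1.02 = 9.710 mA.
(Equivalently: I_total = 11.30 mA, then current-divider fraction G_k/ΣG = 0.8593.)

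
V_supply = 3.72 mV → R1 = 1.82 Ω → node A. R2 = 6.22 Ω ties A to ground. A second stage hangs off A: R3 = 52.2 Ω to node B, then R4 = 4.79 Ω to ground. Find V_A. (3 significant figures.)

V_A ≈ 2.81 mV

Looking into the second stage from A: R3 + R4 = 56.99 Ω appears in parallel with R2.
Effective lower resistance at A: R2 ‖ 56.99 = 5.608 Ω.
So V_A = 3.72 × 0.7550 = 2.809 mV.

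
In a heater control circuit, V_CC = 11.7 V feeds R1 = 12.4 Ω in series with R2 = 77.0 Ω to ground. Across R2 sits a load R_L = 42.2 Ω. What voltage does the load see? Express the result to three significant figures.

V_out ≈ 8.04 V

The load sits in parallel with R2, giving an effective lower resistance R2' = R2·R_L/(R2+R_L) = 27.26 Ω.
Now apply the divider: V_out = 11.7 × 0.6873 = 8.042 V.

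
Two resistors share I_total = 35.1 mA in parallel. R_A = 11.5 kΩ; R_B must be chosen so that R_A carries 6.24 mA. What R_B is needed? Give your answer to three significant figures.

In a two-way split, I_A/I_total = R_B/(R_A + R_B).
6.24/35.1 = R_B/(R_A + R_B) → R_B = R_A · (0.1778)/(1 − 0.1778) = 11.5 × 0.2162 = 2.486 kΩ.

R_B ≈ 2.49 kΩ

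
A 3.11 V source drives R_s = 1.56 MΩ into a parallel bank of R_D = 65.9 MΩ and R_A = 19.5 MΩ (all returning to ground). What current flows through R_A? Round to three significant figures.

I ≈ 0.145 µA

Combine the parallel branches: R_p = (1/65.9 + 1/19.5)⁻¹ = 15.05 MΩ.
V_A by voltage divider: V_A = 3.11 × 15.05/(1.56 + 15.05) = 2.818 V.
Branch current I = V_A/R_A = 2.818/19.5 = 0.1445 µA.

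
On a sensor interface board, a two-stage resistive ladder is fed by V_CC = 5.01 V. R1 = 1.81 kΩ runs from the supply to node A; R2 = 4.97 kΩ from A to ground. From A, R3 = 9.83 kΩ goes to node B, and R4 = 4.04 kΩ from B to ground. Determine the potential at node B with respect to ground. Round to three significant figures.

V_B ≈ 0.976 V

The second stage (R3 + R4 = 13.87 kΩ) loads node A in parallel with R2.
R2 ‖ (R3+R4) = 3.659 kΩ.
So V_A = 5.01 × 0.6690 = 3.352 V.
Stage 2 is unloaded, so V_B = V_A · R4/(R3+R4) = 3.352 × 4.04/13.87 = 0.9763 V.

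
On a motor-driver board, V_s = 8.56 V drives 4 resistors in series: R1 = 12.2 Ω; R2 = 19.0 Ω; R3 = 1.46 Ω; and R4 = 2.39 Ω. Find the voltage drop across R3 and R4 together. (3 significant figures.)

Total series resistance ΣR = 12.2 + 19.0 + 1.46 + 2.39 = 35.05 Ω.
R_{R3..R4} = 1.46 + 2.39 = 3.850 Ω.
By the voltage-divider rule, V = 8.56 × 3.850/35.05 = 0.9403 V.

V ≈ 0.940 V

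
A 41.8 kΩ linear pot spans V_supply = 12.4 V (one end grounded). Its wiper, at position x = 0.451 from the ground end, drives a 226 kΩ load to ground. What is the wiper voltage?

Split the track: R_lower = x·R_p = 18.85 kΩ, R_upper = (1−x)·R_p = 22.95 kΩ.
(x·R_p) ‖ R_L = 17.40 kΩ.
V_out = 12.4 × 17.40/(22.95 + 17.40) = 5.348 V.

V_out ≈ 5.35 V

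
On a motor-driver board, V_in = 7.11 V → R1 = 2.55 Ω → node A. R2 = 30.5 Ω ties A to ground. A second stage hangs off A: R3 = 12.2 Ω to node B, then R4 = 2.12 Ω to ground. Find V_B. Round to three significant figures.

V_B ≈ 0.834 V

Looking into the second stage from A: R3 + R4 = 14.32 Ω appears in parallel with R2.
R2 ‖ (R3+R4) = 9.745 Ω.
First divider: V_A = V_in · 9.745/(2.55 + 9.745) = 5.635 V.
Stage 2 is unloaded, so V_B = V_A · R4/(R3+R4) = 5.635 × 2.12/14.32 = 0.8343 V.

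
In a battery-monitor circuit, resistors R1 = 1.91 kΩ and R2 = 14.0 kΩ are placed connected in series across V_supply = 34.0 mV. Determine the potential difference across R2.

V ≈ 29.9 mV

Total series resistance ΣR = 1.91 + 14.0 = 15.91 kΩ.
By the voltage-divider rule, V = 34.0 × 14.00/15.91 = 29.92 mV.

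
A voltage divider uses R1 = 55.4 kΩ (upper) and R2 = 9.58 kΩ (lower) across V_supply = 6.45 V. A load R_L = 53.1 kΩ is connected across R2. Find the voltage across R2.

V_out ≈ 0.824 V

The load sits in parallel with R2, giving an effective lower resistance R2' = R2·R_L/(R2+R_L) = 8.116 kΩ.
Then V_out = V_supply · R2'/(R1 + R2') = 6.45 × 8.116/63.52 = 0.8242 V.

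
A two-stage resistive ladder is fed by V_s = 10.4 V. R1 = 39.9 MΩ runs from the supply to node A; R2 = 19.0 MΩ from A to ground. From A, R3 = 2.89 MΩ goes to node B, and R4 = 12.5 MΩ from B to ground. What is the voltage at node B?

Node A sees R2 in parallel with the series input of stage 2, R3 + R4 = 15.39 MΩ.
R2 ‖ (R3+R4) = 8.503 MΩ.
V_A = 10.4 × 8.503/(39.9 + 8.503) = 1.827 V.
Stage 2 is unloaded, so V_B = V_A · R4/(R3+R4) = 1.827 × 12.5/15.39 = 1.484 V.

V_B ≈ 1.48 V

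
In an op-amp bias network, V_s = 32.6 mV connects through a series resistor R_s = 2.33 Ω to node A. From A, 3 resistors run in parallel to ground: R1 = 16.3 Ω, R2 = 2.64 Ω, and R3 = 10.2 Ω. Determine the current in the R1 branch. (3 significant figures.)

I ≈ 0.887 mA

Equivalent of the parallel group: R_p = 1.858 Ω.
V_A = 32.6 × 1.858/4.188 = 14.46 mV.
I(R1) = V_A / R1 = 14.46/16.3 = 0.8873 mA.
(Equivalently: I_total = 7.784 mA, then current-divider fraction G_k/ΣG = 0.1140.)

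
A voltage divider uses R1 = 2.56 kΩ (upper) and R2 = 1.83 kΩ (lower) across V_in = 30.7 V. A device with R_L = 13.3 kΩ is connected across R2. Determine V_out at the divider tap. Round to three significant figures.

V_out ≈ 11.8 V

R2 ‖ R_L = (1.83 × 13.3)/(1.83 + 13.3) = 1.609 kΩ.
Then V_out = V_in · R2'/(R1 + R2') = 30.7 × 1.609/4.169 = 11.85 V.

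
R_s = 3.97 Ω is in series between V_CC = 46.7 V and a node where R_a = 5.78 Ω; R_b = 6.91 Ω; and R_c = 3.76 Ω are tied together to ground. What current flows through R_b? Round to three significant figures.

Combine the parallel branches: R_p = (1/5.78 + 1/6.91 + 1/3.76)⁻¹ = 1.713 Ω.
V_A = 46.7 × 1.713/5.683 = 14.08 V.
I(R_b) = V_A / R_b = 14.08/6.91 = 2.037 A.

I ≈ 2.04 A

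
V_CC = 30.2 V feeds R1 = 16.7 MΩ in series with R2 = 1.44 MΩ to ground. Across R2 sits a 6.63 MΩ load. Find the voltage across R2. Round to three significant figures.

First combine the lower leg with the load: R2 ‖ R_L = 1.183 MΩ.
Now apply the divider: V_out = 30.2 × 0.06615 = 1.998 V.
(Unloaded it would be 2.40 V; the load pulls it down.)

V_out ≈ 2.00 V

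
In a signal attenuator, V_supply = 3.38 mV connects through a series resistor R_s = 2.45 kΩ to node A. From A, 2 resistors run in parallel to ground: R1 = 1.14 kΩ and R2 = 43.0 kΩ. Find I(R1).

Parallel bank: R_p = 1/(1/1.14 + 1/43.0) = 1.111 kΩ.
V_A by voltage divider: V_A = 3.38 × 1.111/(2.45 + 1.111) = 1.054 mV.
Branch current I = V_A/R1 = 1.054/1.14 = 0.9248 µA.

I ≈ 0.925 µA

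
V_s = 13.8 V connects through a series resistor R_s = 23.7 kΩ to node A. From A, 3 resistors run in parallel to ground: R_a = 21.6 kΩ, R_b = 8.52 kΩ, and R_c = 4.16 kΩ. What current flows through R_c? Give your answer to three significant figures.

Parallel bank: R_p = 1/(1/21.6 + 1/8.52 + 1/4.16) = 2.475 kΩ.
V_A by voltage divider: V_A = 13.8 × 2.475/(23.7 + 2.475) = 1.305 V.
I(R_c) = V_A / R_c = 1.305/4.16 = 0.3137 mA.

I ≈ 0.314 mA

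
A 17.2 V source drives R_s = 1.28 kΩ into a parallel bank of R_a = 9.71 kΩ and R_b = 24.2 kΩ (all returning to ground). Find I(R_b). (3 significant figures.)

Combine the parallel branches: R_p = (1/9.71 + 1/24.2)⁻¹ = 6.930 kΩ.
Node voltage V_A = V_in · R_p/(R_s + R_p) = 17.2 × 0.8441 = 14.52 V.
I(R_b) = V_A / R_b = 14.52/24.2 = 0.5999 mA.

I ≈ 0.600 mA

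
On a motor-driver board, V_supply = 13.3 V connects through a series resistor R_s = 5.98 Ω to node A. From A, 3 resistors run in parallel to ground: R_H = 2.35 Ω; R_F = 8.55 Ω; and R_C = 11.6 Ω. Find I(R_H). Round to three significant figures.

Equivalent of the parallel group: R_p = 1.591 Ω.
V_A = 13.3 × 1.591/7.571 = 2.794 V.
Branch current I = V_A/R_H = 2.794/2.35 = 1.189 A.

I ≈ 1.19 A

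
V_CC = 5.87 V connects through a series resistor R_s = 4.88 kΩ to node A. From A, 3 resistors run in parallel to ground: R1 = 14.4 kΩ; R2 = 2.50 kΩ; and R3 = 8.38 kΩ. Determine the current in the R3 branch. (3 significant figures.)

Parallel bank: R_p = 1/(1/14.4 + 1/2.50 + 1/8.38) = 1.698 kΩ.
V_A by voltage divider: V_A = 5.87 × 1.698/(4.88 + 1.698) = 1.516 V.
Branch current I = V_A/R3 = 1.516/8.38 = 0.1809 mA.

I ≈ 0.181 mA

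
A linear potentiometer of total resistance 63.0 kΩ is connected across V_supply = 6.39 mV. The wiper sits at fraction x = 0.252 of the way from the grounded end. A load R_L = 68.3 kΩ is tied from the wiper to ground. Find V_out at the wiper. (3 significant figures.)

V_out ≈ 1.37 mV

Lower segment x·R_p = 15.88 kΩ; upper segment (1−x)·R_p = 47.12 kΩ.
(x·R_p) ‖ R_L = 12.88 kΩ.
Then V_out = V_supply · 12.88/(47.12 + 12.88) = 1.372 mV.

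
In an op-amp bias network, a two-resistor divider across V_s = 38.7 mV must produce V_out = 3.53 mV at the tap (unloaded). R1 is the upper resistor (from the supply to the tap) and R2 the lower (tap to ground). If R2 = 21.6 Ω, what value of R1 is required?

V_out/V_s = R2/(R1+R2) = 0.09121.
R1 = R2·(1/k − 1) = 21.6 × 9.963 = 215.2 Ω.

R1 ≈ 215 Ω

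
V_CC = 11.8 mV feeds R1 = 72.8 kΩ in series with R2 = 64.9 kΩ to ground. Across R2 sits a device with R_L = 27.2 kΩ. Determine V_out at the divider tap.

V_out ≈ 2.46 mV

First combine the lower leg with the load: R2 ‖ R_L = 19.17 kΩ.
Now apply the divider: V_out = 11.8 × 0.2084 = 2.459 mV.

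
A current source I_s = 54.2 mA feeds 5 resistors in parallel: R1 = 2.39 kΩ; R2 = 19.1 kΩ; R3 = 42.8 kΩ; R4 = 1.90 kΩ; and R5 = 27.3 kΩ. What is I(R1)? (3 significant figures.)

Total conductance ΣG = 1/2.39 + 1/19.1 + 1/42.8 + 1/1.90 + 1/27.3 = 1.057 (units of 1/kΩ).
Current divider: I(R1) = I_s · G_k/ΣG = 54.2 × (0.4184/1.057) = 54.2 × 0.3958 = 21.45 mA.

I ≈ 21.5 mA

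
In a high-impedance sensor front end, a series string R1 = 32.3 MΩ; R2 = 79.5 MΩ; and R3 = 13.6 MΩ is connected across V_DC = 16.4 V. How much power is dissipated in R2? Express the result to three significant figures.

P ≈ 1.36 µW

Series current I = V_DC/ΣR = 16.4/125.4 = 0.1308 µA.
P(R2) = I²·R2 = (0.1308)² × 79.5 = 1.360 µW.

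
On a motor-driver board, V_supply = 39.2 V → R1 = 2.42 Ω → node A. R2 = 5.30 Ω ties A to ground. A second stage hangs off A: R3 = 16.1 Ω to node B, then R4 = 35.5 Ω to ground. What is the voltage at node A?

The second stage (R3 + R4 = 51.60 Ω) loads node A in parallel with R2.
R2 ‖ (R3+R4) = 4.806 Ω.
So V_A = 39.2 × 0.6651 = 26.07 V.

V_A ≈ 26.1 V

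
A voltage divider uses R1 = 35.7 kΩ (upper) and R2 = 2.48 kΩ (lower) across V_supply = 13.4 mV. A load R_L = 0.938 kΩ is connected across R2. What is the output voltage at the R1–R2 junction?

V_out ≈ 0.251 mV

The load sits in parallel with R2, giving an effective lower resistance R2' = R2·R_L/(R2+R_L) = 0.6806 kΩ.
Now apply the divider: V_out = 13.4 × 0.01871 = 0.2507 mV.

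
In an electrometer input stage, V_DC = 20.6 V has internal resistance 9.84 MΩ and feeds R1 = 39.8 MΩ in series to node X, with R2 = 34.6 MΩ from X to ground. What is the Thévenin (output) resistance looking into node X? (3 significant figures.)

R_th ≈ 20.4 MΩ

R1' = 9.84 + 39.8 = 49.64 MΩ (source resistance + R1).
With V_DC suppressed (replaced by a short), R_th = R1' ‖ R2 = (49.64 × 34.6)/(49.64 + 34.6) = 20.39 MΩ.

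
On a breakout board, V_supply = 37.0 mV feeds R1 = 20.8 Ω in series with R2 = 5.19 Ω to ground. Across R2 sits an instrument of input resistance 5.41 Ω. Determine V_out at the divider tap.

V_out ≈ 4.18 mV

The load sits in parallel with R2, giving an effective lower resistance R2' = R2·R_L/(R2+R_L) = 2.649 Ω.
Now apply the divider: V_out = 37.0 × 0.1130 = 4.180 mV.
(Unloaded it would be 7.39 mV; the load pulls it down.)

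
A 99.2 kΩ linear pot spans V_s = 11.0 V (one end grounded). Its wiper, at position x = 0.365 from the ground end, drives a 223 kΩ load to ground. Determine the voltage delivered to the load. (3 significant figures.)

V_out ≈ 3.64 V

Lower segment x·R_p = 36.21 kΩ; upper segment (1−x)·R_p = 62.99 kΩ.
R_L loads the lower segment: effective lower R = 31.15 kΩ.
V_out = 11.0 × 31.15/(62.99 + 31.15) = 3.640 V.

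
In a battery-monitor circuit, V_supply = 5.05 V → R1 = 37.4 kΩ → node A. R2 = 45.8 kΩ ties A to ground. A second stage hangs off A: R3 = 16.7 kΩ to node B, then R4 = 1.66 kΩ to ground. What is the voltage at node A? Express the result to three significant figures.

V_A ≈ 1.31 V

Node A sees R2 in parallel with the series input of stage 2, R3 + R4 = 18.36 kΩ.
Effective lower resistance at A: R2 ‖ 18.36 = 13.11 kΩ.
So V_A = 5.05 × 0.2595 = 1.310 V.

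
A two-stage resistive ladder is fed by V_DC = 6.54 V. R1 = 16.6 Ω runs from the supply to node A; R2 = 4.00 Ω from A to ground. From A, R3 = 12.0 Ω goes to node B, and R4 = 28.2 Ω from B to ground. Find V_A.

Looking into the second stage from A: R3 + R4 = 40.20 Ω appears in parallel with R2.
R2 ‖ (R3+R4) = 3.638 Ω.
First divider: V_A = V_DC · 3.638/(16.6 + 3.638) = 1.176 V.

V_A ≈ 1.18 V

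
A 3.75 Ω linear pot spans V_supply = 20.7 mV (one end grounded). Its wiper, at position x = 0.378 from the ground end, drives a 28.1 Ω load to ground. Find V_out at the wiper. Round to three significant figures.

V_out ≈ 7.59 mV

The pot divides into 2.333 Ω above the wiper and 1.417 Ω below.
R_L loads the lower segment: effective lower R = 1.349 Ω.
Then V_out = V_supply · 1.349/(2.333 + 1.349) = 7.587 mV.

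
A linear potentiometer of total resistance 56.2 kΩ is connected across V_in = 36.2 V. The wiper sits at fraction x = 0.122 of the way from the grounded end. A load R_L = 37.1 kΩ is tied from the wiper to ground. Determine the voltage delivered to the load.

Split the track: R_lower = x·R_p = 6.856 kΩ, R_upper = (1−x)·R_p = 49.34 kΩ.
R_L loads the lower segment: effective lower R = 5.787 kΩ.
Loaded-divider output: V_out = 36.2 × 0.1050 = 3.800 V.

V_out ≈ 3.80 V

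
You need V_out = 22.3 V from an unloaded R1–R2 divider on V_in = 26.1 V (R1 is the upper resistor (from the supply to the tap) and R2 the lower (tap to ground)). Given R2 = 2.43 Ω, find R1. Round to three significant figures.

V_out/V_in = R2/(R1+R2) = 0.8544.
Rearranging, R1 = R2·(1−k)/k = 2.43 × 0.1704 = 0.4141 Ω.

R1 ≈ 0.414 Ω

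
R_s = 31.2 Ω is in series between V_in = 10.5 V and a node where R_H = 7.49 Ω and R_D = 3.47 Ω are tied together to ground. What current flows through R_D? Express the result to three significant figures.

Combine the parallel branches: R_p = (1/7.49 + 1/3.47)⁻¹ = 2.371 Ω.
V_A = 10.5 × 2.371/33.57 = 0.7417 V.
Branch current I = V_A/R_D = 0.7417/3.47 = 0.2137 A.
(Equivalently: I_total = 0.3128 A, then current-divider fraction G_k/ΣG = 0.6834.)

I ≈ 0.214 A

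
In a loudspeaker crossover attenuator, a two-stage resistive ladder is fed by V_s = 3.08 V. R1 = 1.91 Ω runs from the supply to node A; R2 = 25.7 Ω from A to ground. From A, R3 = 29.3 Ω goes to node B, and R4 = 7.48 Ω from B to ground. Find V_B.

V_B ≈ 0.556 V

Node A sees R2 in parallel with the series input of stage 2, R3 + R4 = 36.78 Ω.
R2 ‖ (R3+R4) = 15.13 Ω.
V_A = 3.08 × 15.13/(1.91 + 15.13) = 2.735 V.
Then the unloaded second divider: V_B = V_A × R4/(R3+R4) = 2.735 × 0.2034 = 0.5562 V.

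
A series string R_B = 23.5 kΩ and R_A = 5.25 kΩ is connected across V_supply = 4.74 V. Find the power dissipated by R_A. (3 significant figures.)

P ≈ 0.143 mW

ΣR = 28.75 kΩ → I = 4.74/28.75 = 0.1649 mA.
P = I²R = 0.02718 × 5.25 = 0.1427 mW.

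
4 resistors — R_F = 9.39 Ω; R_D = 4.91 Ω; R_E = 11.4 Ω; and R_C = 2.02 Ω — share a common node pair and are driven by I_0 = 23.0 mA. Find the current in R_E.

ΣG = 1/9.39 + 1/4.91 + 1/11.4 + 1/2.02 = 0.8929.
R_E takes the fraction G_k/ΣG = 0.08772/0.8929 = 0.09824, so I = 23.0 × 0.09824 = 2.259 mA.

I ≈ 2.26 mA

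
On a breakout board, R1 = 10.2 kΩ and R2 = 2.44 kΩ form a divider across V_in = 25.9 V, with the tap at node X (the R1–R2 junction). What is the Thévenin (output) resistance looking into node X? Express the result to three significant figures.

R_th ≈ 1.97 kΩ

With V_in suppressed (replaced by a short), R_th = R1 ‖ R2 = (10.20 × 2.44)/(10.20 + 2.44) = 1.969 kΩ.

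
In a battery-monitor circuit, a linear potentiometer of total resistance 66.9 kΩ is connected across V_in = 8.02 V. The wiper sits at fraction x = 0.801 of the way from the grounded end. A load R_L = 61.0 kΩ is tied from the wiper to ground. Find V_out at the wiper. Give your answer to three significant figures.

V_out ≈ 5.47 V

Split the track: R_lower = x·R_p = 53.59 kΩ, R_upper = (1−x)·R_p = 13.31 kΩ.
(x·R_p) ‖ R_L = 28.53 kΩ.
V_out = 8.02 × 28.53/(13.31 + 28.53) = 5.468 V.
(Unloaded: V_out = x·V_in = 6.42 V.)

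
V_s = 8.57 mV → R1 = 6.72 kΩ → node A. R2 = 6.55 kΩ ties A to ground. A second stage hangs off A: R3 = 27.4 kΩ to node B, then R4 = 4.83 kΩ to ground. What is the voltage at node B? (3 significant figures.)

V_B ≈ 0.575 mV

The second stage (R3 + R4 = 32.23 kΩ) loads node A in parallel with R2.
Effective lower resistance at A: R2 ‖ 32.23 = 5.444 kΩ.
So V_A = 8.57 × 0.4475 = 3.835 mV.
V_B = V_A × 0.1499 = 0.5748 mV.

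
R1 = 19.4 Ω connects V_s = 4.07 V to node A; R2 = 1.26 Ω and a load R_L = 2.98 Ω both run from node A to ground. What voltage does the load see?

First combine the lower leg with the load: R2 ‖ R_L = 0.8856 Ω.
Voltage divider with the loaded lower leg: V_out = 4.07 × 0.8856/(19.4 + 0.8856) = 4.07 × 0.04365 = 0.1777 V.

V_out ≈ 0.178 V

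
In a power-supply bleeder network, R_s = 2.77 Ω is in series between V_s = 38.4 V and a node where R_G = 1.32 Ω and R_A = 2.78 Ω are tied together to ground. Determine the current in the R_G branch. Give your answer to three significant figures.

Parallel bank: R_p = 1/(1/1.32 + 1/2.78) = 0.8950 Ω.
Node voltage V_A = V_s · R_p/(R_s + R_p) = 38.4 × 0.2442 = 9.378 V.
Branch current I = V_A/R_G = 9.378/1.32 = 7.104 A.
(Equivalently: I_total = 10.48 A, then current-divider fraction G_k/ΣG = 0.6780.)

I ≈ 7.10 A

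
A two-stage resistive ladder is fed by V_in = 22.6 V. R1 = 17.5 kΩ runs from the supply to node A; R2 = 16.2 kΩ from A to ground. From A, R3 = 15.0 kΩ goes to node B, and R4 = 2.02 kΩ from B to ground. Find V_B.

The second stage (R3 + R4 = 17.02 kΩ) loads node A in parallel with R2.
R2 ‖ (R3+R4) = 8.300 kΩ.
V_A = 22.6 × 8.300/(17.5 + 8.300) = 7.271 V.
Stage 2 is unloaded, so V_B = V_A · R4/(R3+R4) = 7.271 × 2.02/17.02 = 0.8629 V.

V_B ≈ 0.863 V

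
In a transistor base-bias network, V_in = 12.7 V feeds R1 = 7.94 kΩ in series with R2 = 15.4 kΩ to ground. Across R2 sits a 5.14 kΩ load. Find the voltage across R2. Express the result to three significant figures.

V_out ≈ 4.15 V

First combine the lower leg with the load: R2 ‖ R_L = 3.854 kΩ.
Then V_out = V_in · R2'/(R1 + R2') = 12.7 × 3.854/11.79 = 4.150 V.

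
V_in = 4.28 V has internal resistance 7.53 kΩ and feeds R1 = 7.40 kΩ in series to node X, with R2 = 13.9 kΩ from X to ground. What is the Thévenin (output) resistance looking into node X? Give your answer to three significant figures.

R_th ≈ 7.20 kΩ

R1' = 7.53 + 7.40 = 14.93 kΩ (source resistance + R1).
Looking into X with the source shorted: R_th = R1'·R2/(R1'+R2) = 14.93 × 13.9/28.83 = 7.198 kΩ.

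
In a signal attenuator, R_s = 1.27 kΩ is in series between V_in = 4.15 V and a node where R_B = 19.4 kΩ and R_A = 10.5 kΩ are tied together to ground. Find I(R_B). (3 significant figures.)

Equivalent of the parallel group: R_p = 6.813 kΩ.
V_A = 4.15 × 6.813/8.083 = 3.498 V.
I(R_B) = V_A / R_B = 3.498/19.4 = 0.1803 mA.
(Check via current divider: I_total = 0.5134 mA; share G_k/ΣG = 0.3512 → same result.)

I ≈ 0.180 mA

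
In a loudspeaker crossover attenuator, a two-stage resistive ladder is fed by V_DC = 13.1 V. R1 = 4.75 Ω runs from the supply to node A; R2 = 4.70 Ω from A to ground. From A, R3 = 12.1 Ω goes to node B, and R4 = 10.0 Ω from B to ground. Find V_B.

V_B ≈ 2.66 V

Looking into the second stage from A: R3 + R4 = 22.10 Ω appears in parallel with R2.
Effective lower resistance at A: R2 ‖ 22.10 = 3.876 Ω.
First divider: V_A = V_DC · 3.876/(4.75 + 3.876) = 5.886 V.
Then the unloaded second divider: V_B = V_A × R4/(R3+R4) = 5.886 × 0.4525 = 2.663 V.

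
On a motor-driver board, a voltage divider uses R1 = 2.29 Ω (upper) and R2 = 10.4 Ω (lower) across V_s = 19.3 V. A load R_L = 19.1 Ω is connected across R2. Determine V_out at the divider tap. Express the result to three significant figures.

V_out ≈ 14.4 V

First combine the lower leg with the load: R2 ‖ R_L = 6.734 Ω.
Now apply the divider: V_out = 19.3 × 0.7462 = 14.40 V.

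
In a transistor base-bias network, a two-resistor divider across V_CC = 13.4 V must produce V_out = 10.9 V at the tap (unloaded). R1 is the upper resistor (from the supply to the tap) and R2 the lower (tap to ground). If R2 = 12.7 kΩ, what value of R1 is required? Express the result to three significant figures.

Required fraction k = V_out/V_CC = 0.8134.
So R1 = R2 · (V_CC/V_out − 1) = 12.7 × (13.4/10.9 − 1) = 12.7 × 0.2294 = 2.913 kΩ.

R1 ≈ 2.91 kΩ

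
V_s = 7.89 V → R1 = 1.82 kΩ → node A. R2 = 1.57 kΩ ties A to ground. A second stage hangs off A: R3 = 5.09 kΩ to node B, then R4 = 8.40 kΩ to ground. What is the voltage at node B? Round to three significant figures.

The second stage (R3 + R4 = 13.49 kΩ) loads node A in parallel with R2.
R2 ‖ (R3+R4) = 1.406 kΩ.
First divider: V_A = V_s · 1.406/(1.82 + 1.406) = 3.439 V.
V_B = V_A × 0.6227 = 2.142 V.

V_B ≈ 2.14 V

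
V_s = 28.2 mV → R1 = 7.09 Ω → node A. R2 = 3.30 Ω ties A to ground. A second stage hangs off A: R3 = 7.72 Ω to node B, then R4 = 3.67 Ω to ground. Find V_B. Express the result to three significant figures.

V_B ≈ 2.41 mV

Looking into the second stage from A: R3 + R4 = 11.39 Ω appears in parallel with R2.
Effective lower resistance at A: R2 ‖ 11.39 = 2.559 Ω.
So V_A = 28.2 × 0.2652 = 7.478 mV.
Stage 2 is unloaded, so V_B = V_A · R4/(R3+R4) = 7.478 × 3.67/11.39 = 2.410 mV.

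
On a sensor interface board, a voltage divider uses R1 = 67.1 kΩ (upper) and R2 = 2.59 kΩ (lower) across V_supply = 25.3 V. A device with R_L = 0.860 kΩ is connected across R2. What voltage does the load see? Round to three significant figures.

V_out ≈ 0.241 V

First combine the lower leg with the load: R2 ‖ R_L = 0.6456 kΩ.
Now apply the divider: V_out = 25.3 × 0.009530 = 0.2411 V.
(Unloaded it would be 0.940 V; the load pulls it down.)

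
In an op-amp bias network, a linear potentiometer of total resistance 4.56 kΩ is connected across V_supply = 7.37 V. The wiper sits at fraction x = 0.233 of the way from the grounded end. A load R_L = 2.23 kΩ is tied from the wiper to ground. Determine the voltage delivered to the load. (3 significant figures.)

V_out ≈ 1.26 V

Lower segment x·R_p = 1.062 kΩ; upper segment (1−x)·R_p = 3.498 kΩ.
Lower segment in parallel with the load: 1.062 ‖ 2.23 = 0.7196 kΩ.
Then V_out = V_supply · 0.7196/(3.498 + 0.7196) = 1.258 V.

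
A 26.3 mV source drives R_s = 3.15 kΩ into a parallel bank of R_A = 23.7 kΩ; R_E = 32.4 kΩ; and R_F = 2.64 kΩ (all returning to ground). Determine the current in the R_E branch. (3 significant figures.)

Parallel bank: R_p = 1/(1/23.7 + 1/32.4 + 1/2.64) = 2.213 kΩ.
Node voltage V_A = V_supply · R_p/(R_s + R_p) = 26.3 × 0.4127 = 10.85 mV.
Branch current I = V_A/R_E = 10.85/32.4 = 0.3350 µA.

I ≈ 0.335 µA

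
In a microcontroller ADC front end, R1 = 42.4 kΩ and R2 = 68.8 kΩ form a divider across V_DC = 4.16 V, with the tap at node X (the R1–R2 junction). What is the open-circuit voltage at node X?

V_th is the unloaded tap voltage: V_DC · R2/(R1+R2) = 4.16 × 0.6187 = 2.574 V.

V_th ≈ 2.57 V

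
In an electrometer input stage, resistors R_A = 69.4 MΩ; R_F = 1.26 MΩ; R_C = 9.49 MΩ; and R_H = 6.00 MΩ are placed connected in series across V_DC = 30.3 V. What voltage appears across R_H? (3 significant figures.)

ΣR = 69.4 + 1.26 + 9.49 + 6.00 = 86.15 MΩ.
V = V_DC · R/ΣR = 30.3 × 0.06965 = 2.110 V.

V ≈ 2.11 V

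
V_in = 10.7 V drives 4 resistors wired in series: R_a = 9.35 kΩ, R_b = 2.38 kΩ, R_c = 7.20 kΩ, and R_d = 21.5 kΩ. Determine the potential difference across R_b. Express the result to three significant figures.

V ≈ 0.630 V

Total series resistance ΣR = 9.35 + 2.38 + 7.20 + 21.5 = 40.43 kΩ.
Voltage divider: V = V_in · (2.380 / 40.43) = 10.7 × 0.05887 = 0.6299 V.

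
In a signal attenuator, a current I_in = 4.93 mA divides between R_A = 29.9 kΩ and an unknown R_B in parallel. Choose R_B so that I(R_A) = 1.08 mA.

Two-branch current divider: I_A = I_in · R_B/(R_A + R_B).
1.08/4.93 = R_B/(R_A + R_B) → R_B = R_A · (0.2191)/(1 − 0.2191) = 29.9 × 0.2805 = 8.388 kΩ.

R_B ≈ 8.39 kΩ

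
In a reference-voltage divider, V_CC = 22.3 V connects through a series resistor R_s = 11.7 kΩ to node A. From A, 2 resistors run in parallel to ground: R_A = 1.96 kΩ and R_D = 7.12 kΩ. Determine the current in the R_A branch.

Combine the parallel branches: R_p = (1/1.96 + 1/7.12)⁻¹ = 1.537 kΩ.
V_A = 22.3 × 1.537/13.24 = 2.589 V.
Branch current I = V_A/R_A = 2.589/1.96 = 1.321 mA.

I ≈ 1.32 mA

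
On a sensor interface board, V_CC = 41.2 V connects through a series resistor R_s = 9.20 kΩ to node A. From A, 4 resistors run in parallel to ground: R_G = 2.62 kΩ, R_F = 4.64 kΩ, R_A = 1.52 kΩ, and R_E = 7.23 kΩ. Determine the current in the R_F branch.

I ≈ 0.643 mA

Combine the parallel branches: R_p = (1/2.62 + 1/4.64 + 1/1.52 + 1/7.23)⁻¹ = 0.7177 kΩ.
V_A by voltage divider: V_A = 41.2 × 0.7177/(9.20 + 0.7177) = 2.981 V.
I(R_F) = V_A / R_F = 2.981/4.64 = 0.6425 mA.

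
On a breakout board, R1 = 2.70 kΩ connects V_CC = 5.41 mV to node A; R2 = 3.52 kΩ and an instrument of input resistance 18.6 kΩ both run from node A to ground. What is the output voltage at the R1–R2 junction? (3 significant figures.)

V_out ≈ 2.83 mV

R2 ‖ R_L = (3.52 × 18.6)/(3.52 + 18.6) = 2.960 kΩ.
Then V_out = V_CC · R2'/(R1 + R2') = 5.41 × 2.960/5.660 = 2.829 mV.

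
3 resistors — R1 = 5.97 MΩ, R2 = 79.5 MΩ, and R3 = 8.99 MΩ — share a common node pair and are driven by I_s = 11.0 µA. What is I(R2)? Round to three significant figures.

Total conductance ΣG = 1/5.97 + 1/79.5 + 1/8.99 = 0.2913 (units of 1/MΩ).
By the current-divider rule, I = I_s · G_k/ΣG = 11.0 × 0.04318 = 0.4750 µA.

I ≈ 0.475 µA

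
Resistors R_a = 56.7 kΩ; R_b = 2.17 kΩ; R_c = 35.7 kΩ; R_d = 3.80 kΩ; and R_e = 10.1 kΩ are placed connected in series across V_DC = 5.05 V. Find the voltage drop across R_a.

V ≈ 2.64 V

ΣR = 56.7 + 2.17 + 35.7 + 3.80 + 10.1 = 108.5 kΩ.
V = V_DC · R/ΣR = 5.05 × 0.5227 = 2.640 V.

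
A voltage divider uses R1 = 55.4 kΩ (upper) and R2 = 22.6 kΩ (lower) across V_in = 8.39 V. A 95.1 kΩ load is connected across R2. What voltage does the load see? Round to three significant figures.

V_out ≈ 2.08 V

The load sits in parallel with R2, giving an effective lower resistance R2' = R2·R_L/(R2+R_L) = 18.26 kΩ.
Voltage divider with the loaded lower leg: V_out = 8.39 × 18.26/(55.4 + 18.26) = 8.39 × 0.2479 = 2.080 V.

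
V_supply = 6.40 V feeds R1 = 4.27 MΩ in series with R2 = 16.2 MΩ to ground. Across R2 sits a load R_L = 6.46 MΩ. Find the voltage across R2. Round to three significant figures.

R2 ‖ R_L = (16.2 × 6.46)/(16.2 + 6.46) = 4.618 MΩ.
Then V_out = V_supply · R2'/(R1 + R2') = 6.40 × 4.618/8.888 = 3.325 V.
(Unloaded it would be 5.06 V; the load pulls it down.)

V_out ≈ 3.33 V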